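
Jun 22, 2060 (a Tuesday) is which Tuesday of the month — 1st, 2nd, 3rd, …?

4th

Day 22 falls in week ⌈22/7⌉ of the month.
Days 1–7 hold the 1st Tuesday, 8–14 the 2nd, 15–21 the 3rd, 22–28 the 4th, 29–31 the 5th.
22 is in the range for the 4th.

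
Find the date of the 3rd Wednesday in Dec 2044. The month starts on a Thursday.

Dec 21, 2044

Dec 2044 begins on a Thursday, so the first Wednesday is Dec 7 (6 days later).
The 3rd Wednesday is 2 weeks later: 7 + 14 = 21.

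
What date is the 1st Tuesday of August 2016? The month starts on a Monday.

August 2016 begins on a Monday, so the first Tuesday is August 2 (1 day later).

August 2, 2016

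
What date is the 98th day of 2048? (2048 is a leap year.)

Apr 7, 2048

Jan has 31 days (98 − 31 = 67 remain).
Feb has 29 days (67 − 29 = 38 remain).
Mar has 31 days (38 − 31 = 7 remain).
7 into Apr → Apr 7.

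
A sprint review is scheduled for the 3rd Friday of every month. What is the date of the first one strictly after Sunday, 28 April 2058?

April 2058 starts on a Monday; its first Friday is the 5th, so the 3rd Friday is the 19th — 19 April 2058.
That is not after 28 April 2058, so look at May 2058.
May 2058 starts on a Wednesday; its first Friday is the 3rd, so the 3rd Friday is the 17th — 17 May 2058.

17 May 2058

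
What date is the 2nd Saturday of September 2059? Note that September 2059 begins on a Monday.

September 2059 begins on a Monday, so the first Saturday is September 6 (5 days later).
The 2nd Saturday is 1 weeks later: 6 + 7 = 13.

2059-09-13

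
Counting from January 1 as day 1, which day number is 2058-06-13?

Days in months before June: 31 + 28 + 31 + 30 + 31 = 151.
Plus 13 days into June → day 164.

164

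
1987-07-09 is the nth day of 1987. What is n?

190

Days in months before July: 31 + 28 + 31 + 30 + 31 + 30 = 181.
Plus 9 days into July → day 190.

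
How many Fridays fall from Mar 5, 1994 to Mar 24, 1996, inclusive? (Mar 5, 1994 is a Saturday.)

107

Mar 5, 1994 is a Saturday; the first Friday on or after it is Mar 11, 1994 (6 days later).
From Mar 11, 1994 to Mar 24, 1996: 295 + 365 + 84 = 744 days (rest of 1994, 1995, to Mar 24, 1996 in 1996).
744 ÷ 7 = 106 full weeks with remainder 2, so 106 more Fridays after the first → 107.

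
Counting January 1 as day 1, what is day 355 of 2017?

Dec 21, 2017

Jan has 31 days (355 − 31 = 324 remain).
Feb has 28 days (324 − 28 = 296 remain).
Mar has 31 days (296 − 31 = 265 remain).
Apr has 30 days (265 − 30 = 235 remain).
May has 31 days (235 − 31 = 204 remain).
Jun has 30 days (204 − 30 = 174 remain).
Jul has 31 days (174 − 31 = 143 remain).
Aug has 31 days (143 − 31 = 112 remain).
Sep has 30 days (112 − 30 = 82 remain).
Oct has 31 days (82 − 31 = 51 remain).
Nov has 30 days (51 − 30 = 21 remain).
21 into Dec → Dec 21.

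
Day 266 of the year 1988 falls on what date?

Sep 22, 1988

Jan has 31 days (266 − 31 = 235 remain).
Feb has 29 days (235 − 29 = 206 remain).
Mar has 31 days (206 − 31 = 175 remain).
Apr has 30 days (175 − 30 = 145 remain).
May has 31 days (145 − 31 = 114 remain).
Jun has 30 days (114 − 30 = 84 remain).
Jul has 31 days (84 − 31 = 53 remain).
Aug has 31 days (53 − 31 = 22 remain).
22 into Sep → Sep 22.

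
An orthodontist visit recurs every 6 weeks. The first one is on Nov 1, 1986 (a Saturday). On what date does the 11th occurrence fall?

Dec 26, 1987

The 11th occurrence is 10 intervals after the first: 10 × 42 = 420 days after Nov 1, 1986.
Nov has 30 days — 29 days to the end of Nov leaves 391.
Dec has 31 days (360 left).
Jan has 31 days (329 left).
Feb has 28 days (301 left).
Mar has 31 days (270 left).
Apr has 30 days (240 left).
May has 31 days (209 left).
Jun has 30 days (179 left).
Jul has 31 days (148 left).
Aug has 31 days (117 left).
Sep has 30 days (87 left).
Oct has 31 days (56 left).
Nov has 30 days (26 left).
26 days into Dec → Dec 26, 1987.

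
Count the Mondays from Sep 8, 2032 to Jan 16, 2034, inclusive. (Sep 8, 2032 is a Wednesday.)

71

Sep 8, 2032 is a Wednesday; the first Monday on or after it is Sep 13, 2032 (5 days later).
From Sep 13, 2032 to Jan 16, 2034: 109 + 365 + 16 = 490 days (rest of 2032, 2033, to Jan 16, 2034 in 2034).
490 ÷ 7 = 70 full weeks with remainder 0, so 70 more Mondays after the first → 71.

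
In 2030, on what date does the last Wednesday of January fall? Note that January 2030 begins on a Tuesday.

January 30, 2030

January 2030 begins on a Tuesday, so the first Wednesday is January 2 (1 day later).
January 2030 has 31 days. Adding weeks: 2, 9, 16, 23, 30 — the last one ≤ 31 is the 30th.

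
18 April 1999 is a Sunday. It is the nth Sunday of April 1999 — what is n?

Day 18 falls in week ⌈18/7⌉ of the month.
Days 1–7 hold the 1st Sunday, 8–14 the 2nd, 15–21 the 3rd, 22–28 the 4th, 29–31 the 5th.
18 is in the range for the 3rd.

3rd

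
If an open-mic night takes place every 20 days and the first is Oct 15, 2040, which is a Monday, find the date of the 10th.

Apr 13, 2041

The 10th occurrence is 9 intervals after the first: 9 × 20 = 180 days after Oct 15, 2040.
Oct has 31 days — 16 days to the end of Oct leaves 164.
Nov has 30 days (134 left).
Dec has 31 days (103 left).
Jan has 31 days (72 left).
Feb has 28 days (44 left).
Mar has 31 days (13 left).
13 days into Apr → Apr 13, 2041.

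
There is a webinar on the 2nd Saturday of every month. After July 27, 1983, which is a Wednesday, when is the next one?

July 1983 starts on a Friday; its first Saturday is the 2nd, so the 2nd Saturday is the 9th — July 9, 1983.
That is not after July 27, 1983, so look at August 1983.
August 1983 starts on a Monday; its first Saturday is the 6th, so the 2nd Saturday is the 13th — August 13, 1983.

August 13, 1983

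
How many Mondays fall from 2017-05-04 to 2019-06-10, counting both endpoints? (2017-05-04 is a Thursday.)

110

2017-05-04 is a Thursday; the first Monday on or after it is 2017-05-08 (4 days later).
From 2017-05-08 to 2019-06-10: 237 + 365 + 161 = 763 days (rest of 2017, 2018, to 2019-06-10 in 2019).
763 ÷ 7 = 109 full weeks with remainder 0, so 109 more Mondays after the first → 110.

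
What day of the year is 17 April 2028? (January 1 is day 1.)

Days in months before April: 31 + 29 + 31 = 91.
Plus 17 days into April → day 108.

108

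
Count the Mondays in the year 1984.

53

1984-01-01 is a Sunday; the first Monday on or after it is 1984-01-02 (1 day later).
From 1984-01-02 to 1984-12-31: 29 + 29 + 31 + 30 + 31 + 30 + 31 + 31 + 30 + 31 + 30 + 31 = 364 days (rest of January, February, March, April, May, June, July, August, September, October, November, December).
364 ÷ 7 = 52 full weeks with remainder 0, so 52 more Mondays after the first → 53.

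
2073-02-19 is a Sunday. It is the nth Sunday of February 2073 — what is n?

3rd

Day 19 falls in week ⌈19/7⌉ of the month.
Days 1–7 hold the 1st Sunday, 8–14 the 2nd, 15–21 the 3rd, 22–28 the 4th, 29–31 the 5th.
19 is in the range for the 3rd.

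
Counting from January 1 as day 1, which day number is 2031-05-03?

Days in months before May: 31 + 28 + 31 + 30 = 120.
Plus 3 days into May → day 123.

123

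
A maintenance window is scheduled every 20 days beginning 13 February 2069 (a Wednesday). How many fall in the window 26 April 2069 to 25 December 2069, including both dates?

Occurrences land 20·i days after 13 February 2069 for i = 0, 1, 2, …
26 April 2069 is 72 days after the start; 72 ÷ 20 = 3 remainder 12; since the remainder is 12, round up to i = 4. First occurrence in the window: #5 on 4 May 2069 (4×20 = 80 days in).
25 December 2069 is 315 days after the start; 315 ÷ 20 = 15 remainder 15. Last occurrence in the window: #16 on 10 December 2069.
Occurrences #5 through #16: 12 in total.

12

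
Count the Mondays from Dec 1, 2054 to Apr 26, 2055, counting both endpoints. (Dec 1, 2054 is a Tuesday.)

Dec 1, 2054 is a Tuesday; the first Monday on or after it is Dec 7, 2054 (6 days later).
From Dec 7, 2054 to Apr 26, 2055: 24 + 31 + 28 + 31 + 26 = 140 days (rest of Dec, Jan, Feb, Mar, Apr).
140 ÷ 7 = 20 full weeks with remainder 0, so 20 more Mondays after the first → 21.

21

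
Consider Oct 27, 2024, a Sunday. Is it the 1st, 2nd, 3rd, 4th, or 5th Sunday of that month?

Day 27 falls in week ⌈27/7⌉ of the month.
Days 1–7 hold the 1st Sunday, 8–14 the 2nd, 15–21 the 3rd, 22–28 the 4th, 29–31 the 5th.
27 is in the range for the 4th.

4th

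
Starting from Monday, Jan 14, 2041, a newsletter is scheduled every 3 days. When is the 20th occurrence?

The 20th occurrence is 19 intervals after the first: 19 × 3 = 57 days after Jan 14, 2041.
Jan has 31 days — 17 days to the end of Jan leaves 40.
Feb has 28 days (12 left).
12 days into Mar → Mar 12, 2041.

Mar 12, 2041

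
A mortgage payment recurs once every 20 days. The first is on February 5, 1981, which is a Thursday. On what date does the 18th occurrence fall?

January 11, 1982

The 18th occurrence is 17 intervals after the first: 17 × 20 = 340 days after February 5, 1981.
February has 28 days — 23 days to the end of February leaves 317.
March has 31 days (286 left).
April has 30 days (256 left).
May has 31 days (225 left).
June has 30 days (195 left).
July has 31 days (164 left).
August has 31 days (133 left).
September has 30 days (103 left).
October has 31 days (72 left).
November has 30 days (42 left).
December has 31 days (11 left).
11 days into January → January 11, 1982.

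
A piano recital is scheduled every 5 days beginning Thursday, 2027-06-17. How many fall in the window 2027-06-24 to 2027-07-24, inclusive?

6

Occurrences land 5·i days after 2027-06-17 for i = 0, 1, 2, …
2027-06-24 is 7 days after the start; 7 ÷ 5 = 1 remainder 2; since the remainder is 2, round up to i = 2. First occurrence in the window: #3 on 2027-06-27 (2×5 = 10 days in).
2027-07-24 is 37 days after the start; 37 ÷ 5 = 7 remainder 2. Last occurrence in the window: #8 on 2027-07-22.
Occurrences #3 through #8: 6 in total.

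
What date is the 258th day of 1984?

1984-09-14

January has 31 days (258 − 31 = 227 remain).
February has 29 days (227 − 29 = 198 remain).
March has 31 days (198 − 31 = 167 remain).
April has 30 days (167 − 30 = 137 remain).
May has 31 days (137 − 31 = 106 remain).
June has 30 days (106 − 30 = 76 remain).
July has 31 days (76 − 31 = 45 remain).
August has 31 days (45 − 31 = 14 remain).
14 into September → September 14.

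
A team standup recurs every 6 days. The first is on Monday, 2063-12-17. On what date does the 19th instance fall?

The 19th occurrence is 18 intervals after the first: 18 × 6 = 108 days after 2063-12-17.
December has 31 days — 14 days to the end of December leaves 94.
January has 31 days (63 left).
February has 29 days (34 left).
March has 31 days (3 left).
3 days into April → 2064-04-03.

2064-04-03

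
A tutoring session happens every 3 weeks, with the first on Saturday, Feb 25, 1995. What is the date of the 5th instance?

May 20, 1995

The 5th occurrence is 4 intervals after the first: 4 × 21 = 84 days after Feb 25, 1995.
Feb has 28 days — 3 days to the end of Feb leaves 81.
Mar has 31 days (50 left).
Apr has 30 days (20 left).
20 days into May → May 20, 1995.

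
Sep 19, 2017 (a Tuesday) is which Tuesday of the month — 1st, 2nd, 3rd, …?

Day 19 falls in week ⌈19/7⌉ of the month.
Days 1–7 hold the 1st Tuesday, 8–14 the 2nd, 15–21 the 3rd, 22–28 the 4th, 29–31 the 5th.
19 is in the range for the 3rd.

3rd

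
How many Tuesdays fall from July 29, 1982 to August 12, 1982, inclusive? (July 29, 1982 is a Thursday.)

2

July 29, 1982 is a Thursday; the first Tuesday on or after it is August 3, 1982 (5 days later).
From August 3, 1982 to August 12, 1982 is 12 − 3 = 9 days.
9 ÷ 7 = 1 full weeks with remainder 2, so 1 more Tuesdays after the first → 2.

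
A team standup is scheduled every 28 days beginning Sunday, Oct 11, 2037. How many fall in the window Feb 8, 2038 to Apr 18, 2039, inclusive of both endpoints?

15

Occurrences land 28·i days after Oct 11, 2037 for i = 0, 1, 2, …
Feb 8, 2038 is 120 days after the start; 120 ÷ 28 = 4 remainder 8; since the remainder is 8, round up to i = 5. First occurrence in the window: #6 on Feb 28, 2038 (5×28 = 140 days in).
Apr 18, 2039 is 554 days after the start; 554 ÷ 28 = 19 remainder 22. Last occurrence in the window: #20 on Mar 27, 2039.
Occurrences #6 through #20: 15 in total.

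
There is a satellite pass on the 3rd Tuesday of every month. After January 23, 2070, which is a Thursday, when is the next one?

February 18, 2070

January 2070 starts on a Wednesday; its first Tuesday is the 7th, so the 3rd Tuesday is the 21st — January 21, 2070.
That is not after January 23, 2070, so look at February 2070.
February 2070 starts on a Saturday; its first Tuesday is the 4th, so the 3rd Tuesday is the 18th — February 18, 2070.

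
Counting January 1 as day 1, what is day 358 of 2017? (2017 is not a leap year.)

December 24, 2017

January has 31 days (358 − 31 = 327 remain).
February has 28 days (327 − 28 = 299 remain).
March has 31 days (299 − 31 = 268 remain).
April has 30 days (268 − 30 = 238 remain).
May has 31 days (238 − 31 = 207 remain).
June has 30 days (207 − 30 = 177 remain).
July has 31 days (177 − 31 = 146 remain).
August has 31 days (146 − 31 = 115 remain).
September has 30 days (115 − 30 = 85 remain).
October has 31 days (85 − 31 = 54 remain).
November has 30 days (54 − 30 = 24 remain).
24 into December → December 24.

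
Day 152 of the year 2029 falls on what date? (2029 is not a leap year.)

Jun 1, 2029

Jan has 31 days (152 − 31 = 121 remain).
Feb has 28 days (121 − 28 = 93 remain).
Mar has 31 days (93 − 31 = 62 remain).
Apr has 30 days (62 − 30 = 32 remain).
May has 31 days (32 − 31 = 1 remain).
1 into Jun → Jun 1.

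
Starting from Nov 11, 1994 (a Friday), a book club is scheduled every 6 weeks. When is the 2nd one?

The 2nd occurrence is 1 interval after the first: 1 × 42 = 42 days after Nov 11, 1994.
Nov has 30 days — 19 days to the end of Nov leaves 23.
23 days into Dec → Dec 23, 1994.

Dec 23, 1994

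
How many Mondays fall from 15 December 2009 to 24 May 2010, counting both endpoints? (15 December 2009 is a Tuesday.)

15 December 2009 is a Tuesday; the first Monday on or after it is 21 December 2009 (6 days later).
From 21 December 2009 to 24 May 2010: 10 + 31 + 28 + 31 + 30 + 24 = 154 days (rest of December, January, February, March, April, May).
154 ÷ 7 = 22 full weeks with remainder 0, so 22 more Mondays after the first → 23.

23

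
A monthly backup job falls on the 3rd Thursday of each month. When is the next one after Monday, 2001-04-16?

2001-04-19

April 2001 starts on a Sunday; its first Thursday is the 5th, so the 3rd Thursday is the 19th — 2001-04-19.
2001-04-19 is after 2001-04-16, so that is the next one.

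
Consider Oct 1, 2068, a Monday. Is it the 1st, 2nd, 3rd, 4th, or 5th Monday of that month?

Day 1 falls in week ⌈1/7⌉ of the month.
Days 1–7 hold the 1st Monday, 8–14 the 2nd, 15–21 the 3rd, 22–28 the 4th, 29–31 the 5th.
1 is in the range for the 1st.

1st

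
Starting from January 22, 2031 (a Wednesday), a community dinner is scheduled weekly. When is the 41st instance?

The 41st occurrence is 40 intervals after the first: 40 × 7 = 280 days after January 22, 2031.
January has 31 days — 9 days to the end of January leaves 271.
February has 28 days (243 left).
March has 31 days (212 left).
April has 30 days (182 left).
May has 31 days (151 left).
June has 30 days (121 left).
July has 31 days (90 left).
August has 31 days (59 left).
September has 30 days (29 left).
29 days into October → October 29, 2031.

October 29, 2031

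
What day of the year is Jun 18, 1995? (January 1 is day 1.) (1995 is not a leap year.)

169

Days in months before Jun: 31 + 28 + 31 + 30 + 31 = 151.
Plus 18 days into Jun → day 169.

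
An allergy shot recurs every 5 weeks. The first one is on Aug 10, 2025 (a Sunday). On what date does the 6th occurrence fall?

The 6th occurrence is 5 intervals after the first: 5 × 35 = 175 days after Aug 10, 2025.
Aug has 31 days — 21 days to the end of Aug leaves 154.
Sep has 30 days (124 left).
Oct has 31 days (93 left).
Nov has 30 days (63 left).
Dec has 31 days (32 left).
Jan has 31 days (1 left).
1 day into Feb → Feb 1, 2026.

Feb 1, 2026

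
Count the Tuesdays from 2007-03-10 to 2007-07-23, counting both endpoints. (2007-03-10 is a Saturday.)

19

2007-03-10 is a Saturday; the first Tuesday on or after it is 2007-03-13 (3 days later).
From 2007-03-13 to 2007-07-23: 18 + 30 + 31 + 30 + 23 = 132 days (rest of March, April, May, June, July).
132 ÷ 7 = 18 full weeks with remainder 6, so 18 more Tuesdays after the first → 19.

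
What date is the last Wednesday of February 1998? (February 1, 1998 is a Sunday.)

1998-02-25

February 1998 begins on a Sunday, so the first Wednesday is February 4 (3 days later).
February 1998 has 28 days. Adding weeks: 4, 11, 18, 25 — the last one ≤ 28 is the 25th.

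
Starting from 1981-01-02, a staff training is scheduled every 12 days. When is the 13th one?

1981-05-26

The 13th occurrence is 12 intervals after the first: 12 × 12 = 144 days after 1981-01-02.
January has 31 days — 29 days to the end of January leaves 115.
February has 28 days (87 left).
March has 31 days (56 left).
April has 30 days (26 left).
26 days into May → 1981-05-26.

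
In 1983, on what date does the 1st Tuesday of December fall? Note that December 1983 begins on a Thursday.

1983-12-06

December 1983 begins on a Thursday, so the first Tuesday is December 6 (5 days later).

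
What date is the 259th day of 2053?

September 16, 2053

January has 31 days (259 − 31 = 228 remain).
February has 28 days (228 − 28 = 200 remain).
March has 31 days (200 − 31 = 169 remain).
April has 30 days (169 − 30 = 139 remain).
May has 31 days (139 − 31 = 108 remain).
June has 30 days (108 − 30 = 78 remain).
July has 31 days (78 − 31 = 47 remain).
August has 31 days (47 − 31 = 16 remain).
16 into September → September 16.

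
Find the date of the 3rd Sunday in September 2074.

2074-09-16

September 2074 begins on a Saturday, so the first Sunday is September 2 (1 day later).
The 3rd Sunday is 2 weeks later: 2 + 14 = 16.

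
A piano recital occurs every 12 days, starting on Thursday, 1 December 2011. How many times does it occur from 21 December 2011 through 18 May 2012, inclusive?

Occurrences land 12·i days after 1 December 2011 for i = 0, 1, 2, …
21 December 2011 is 20 days after the start; 20 ÷ 12 = 1 remainder 8; since the remainder is 8, round up to i = 2. First occurrence in the window: #3 on 25 December 2011 (2×12 = 24 days in).
18 May 2012 is 169 days after the start; 169 ÷ 12 = 14 remainder 1. Last occurrence in the window: #15 on 17 May 2012.
Occurrences #3 through #15: 13 in total.

13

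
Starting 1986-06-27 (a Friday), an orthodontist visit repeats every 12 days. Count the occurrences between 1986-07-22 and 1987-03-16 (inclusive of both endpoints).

19

Occurrences land 12·i days after 1986-06-27 for i = 0, 1, 2, …
1986-07-22 is 25 days after the start; 25 ÷ 12 = 2 remainder 1; since the remainder is 1, round up to i = 3. First occurrence in the window: #4 on 1986-08-02 (3×12 = 36 days in).
1987-03-16 is 262 days after the start; 262 ÷ 12 = 21 remainder 10. Last occurrence in the window: #22 on 1987-03-06.
Occurrences #4 through #22: 19 in total.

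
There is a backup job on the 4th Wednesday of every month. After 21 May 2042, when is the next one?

28 May 2042

May 2042 starts on a Thursday; its first Wednesday is the 7th, so the 4th Wednesday is the 28th — 28 May 2042.
28 May 2042 is after 21 May 2042, so that is the next one.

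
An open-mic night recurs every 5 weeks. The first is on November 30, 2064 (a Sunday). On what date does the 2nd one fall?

January 4, 2065

The 2nd occurrence is 1 interval after the first: 1 × 35 = 35 days after November 30, 2064.
November has 30 days — 0 days to the end of November leaves 35.
December has 31 days (4 left).
4 days into January → January 4, 2065.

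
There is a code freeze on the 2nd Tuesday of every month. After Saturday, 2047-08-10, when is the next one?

2047-08-13

August 2047 starts on a Thursday; its first Tuesday is the 6th, so the 2nd Tuesday is the 13th — 2047-08-13.
2047-08-13 is after 2047-08-10, so that is the next one.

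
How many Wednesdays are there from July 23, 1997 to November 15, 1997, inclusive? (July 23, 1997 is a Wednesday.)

July 23, 1997 is a Wednesday; the first Wednesday on or after it is July 23, 1997.
From July 23, 1997 to November 15, 1997: 8 + 31 + 30 + 31 + 15 = 115 days (rest of July, August, September, October, November).
115 ÷ 7 = 16 full weeks with remainder 3, so 16 more Wednesdays after the first → 17.

17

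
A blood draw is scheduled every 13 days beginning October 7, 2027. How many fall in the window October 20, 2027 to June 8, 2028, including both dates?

18

Occurrences land 13·i days after October 7, 2027 for i = 0, 1, 2, …
October 20, 2027 is 13 days after the start; 13 ÷ 13 = 1 remainder 0. First occurrence in the window: #2 on October 20, 2027 (1×13 = 13 days in).
June 8, 2028 is 245 days after the start; 245 ÷ 13 = 18 remainder 11. Last occurrence in the window: #19 on May 28, 2028.
Occurrences #2 through #19: 18 in total.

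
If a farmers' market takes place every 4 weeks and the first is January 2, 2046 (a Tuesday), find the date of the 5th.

The 5th occurrence is 4 intervals after the first: 4 × 28 = 112 days after January 2, 2046.
January has 31 days — 29 days to the end of January leaves 83.
February has 28 days (55 left).
March has 31 days (24 left).
24 days into April → April 24, 2046.

April 24, 2046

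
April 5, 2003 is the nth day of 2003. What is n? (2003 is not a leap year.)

Days in months before April: 31 + 28 + 31 = 90.
Plus 5 days into April → day 95.

95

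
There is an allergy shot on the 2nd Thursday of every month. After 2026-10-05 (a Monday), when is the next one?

October 2026 starts on a Thursday; its first Thursday is the 1st, so the 2nd Thursday is the 8th — 2026-10-08.
2026-10-08 is after 2026-10-05, so that is the next one.

2026-10-08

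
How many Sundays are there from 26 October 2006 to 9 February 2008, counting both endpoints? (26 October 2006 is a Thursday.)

26 October 2006 is a Thursday; the first Sunday on or after it is 29 October 2006 (3 days later).
From 29 October 2006 to 9 February 2008: 63 + 365 + 40 = 468 days (rest of 2006, 2007, to 9 February 2008 in 2008).
468 ÷ 7 = 66 full weeks with remainder 6, so 66 more Sundays after the first → 67.

67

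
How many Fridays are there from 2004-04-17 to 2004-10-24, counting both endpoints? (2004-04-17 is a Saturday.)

2004-04-17 is a Saturday; the first Friday on or after it is 2004-04-23 (6 days later).
From 2004-04-23 to 2004-10-24: 7 + 31 + 30 + 31 + 31 + 30 + 24 = 184 days (rest of April, May, June, July, August, September, October).
184 ÷ 7 = 26 full weeks with remainder 2, so 26 more Fridays after the first → 27.

27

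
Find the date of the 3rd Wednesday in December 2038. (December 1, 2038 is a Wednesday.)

December 2038 begins on a Wednesday, so the first Wednesday is December 1.
The 3rd Wednesday is 2 weeks later: 1 + 14 = 15.

2038-12-15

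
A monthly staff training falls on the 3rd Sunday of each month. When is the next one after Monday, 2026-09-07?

September 2026 starts on a Tuesday; its first Sunday is the 6th, so the 3rd Sunday is the 20th — 2026-09-20.
2026-09-20 is after 2026-09-07, so that is the next one.

2026-09-20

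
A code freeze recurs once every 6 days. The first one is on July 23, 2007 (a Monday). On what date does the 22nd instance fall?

The 22nd occurrence is 21 intervals after the first: 21 × 6 = 126 days after July 23, 2007.
July has 31 days — 8 days to the end of July leaves 118.
August has 31 days (87 left).
September has 30 days (57 left).
October has 31 days (26 left).
26 days into November → November 26, 2007.

November 26, 2007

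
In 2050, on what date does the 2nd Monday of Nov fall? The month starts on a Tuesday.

Nov 2050 begins on a Tuesday, so the first Monday is Nov 7 (6 days later).
The 2nd Monday is 1 weeks later: 7 + 7 = 14.

Nov 14, 2050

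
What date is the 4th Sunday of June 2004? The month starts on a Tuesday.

June 2004 begins on a Tuesday, so the first Sunday is June 6 (5 days later).
The 4th Sunday is 3 weeks later: 6 + 21 = 27.

June 27, 2004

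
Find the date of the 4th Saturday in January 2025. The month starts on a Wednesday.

January 2025 begins on a Wednesday, so the first Saturday is January 4 (3 days later).
The 4th Saturday is 3 weeks later: 4 + 21 = 25.

25 January 2025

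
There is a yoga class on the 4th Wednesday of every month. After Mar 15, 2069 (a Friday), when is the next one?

Mar 2069 starts on a Friday; its first Wednesday is the 6th, so the 4th Wednesday is the 27th — Mar 27, 2069.
Mar 27, 2069 is after Mar 15, 2069, so that is the next one.

Mar 27, 2069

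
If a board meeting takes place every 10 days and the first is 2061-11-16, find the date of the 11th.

2062-02-24

The 11th occurrence is 10 intervals after the first: 10 × 10 = 100 days after 2061-11-16.
November has 30 days — 14 days to the end of November leaves 86.
December has 31 days (55 left).
January has 31 days (24 left).
24 days into February → 2062-02-24.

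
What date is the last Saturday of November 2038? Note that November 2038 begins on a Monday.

November 2038 begins on a Monday, so the first Saturday is November 6 (5 days later).
November 2038 has 30 days. Adding weeks: 6, 13, 20, 27 — the last one ≤ 30 is the 27th.

27 November 2038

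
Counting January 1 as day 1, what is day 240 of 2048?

January has 31 days (240 − 31 = 209 remain).
February has 29 days (209 − 29 = 180 remain).
March has 31 days (180 − 31 = 149 remain).
April has 30 days (149 − 30 = 119 remain).
May has 31 days (119 − 31 = 88 remain).
June has 30 days (88 − 30 = 58 remain).
July has 31 days (58 − 31 = 27 remain).
27 into August → August 27.

August 27, 2048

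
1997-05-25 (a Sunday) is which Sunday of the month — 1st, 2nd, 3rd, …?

4th

Day 25 falls in week ⌈25/7⌉ of the month.
Days 1–7 hold the 1st Sunday, 8–14 the 2nd, 15–21 the 3rd, 22–28 the 4th, 29–31 the 5th.
25 is in the range for the 4th.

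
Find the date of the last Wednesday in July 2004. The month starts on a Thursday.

July 2004 begins on a Thursday, so the first Wednesday is July 7 (6 days later).
July 2004 has 31 days. Adding weeks: 7, 14, 21, 28 — the last one ≤ 31 is the 28th.

28 July 2004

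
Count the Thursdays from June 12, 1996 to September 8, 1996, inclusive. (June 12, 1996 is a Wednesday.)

13

June 12, 1996 is a Wednesday; the first Thursday on or after it is June 13, 1996 (1 day later).
From June 13, 1996 to September 8, 1996: 17 + 31 + 31 + 8 = 87 days (rest of June, July, August, September).
87 ÷ 7 = 12 full weeks with remainder 3, so 12 more Thursdays after the first → 13.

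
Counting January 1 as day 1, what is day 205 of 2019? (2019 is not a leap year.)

July 24, 2019

January has 31 days (205 − 31 = 174 remain).
February has 28 days (174 − 28 = 146 remain).
March has 31 days (146 − 31 = 115 remain).
April has 30 days (115 − 30 = 85 remain).
May has 31 days (85 − 31 = 54 remain).
June has 30 days (54 − 30 = 24 remain).
24 into July → July 24.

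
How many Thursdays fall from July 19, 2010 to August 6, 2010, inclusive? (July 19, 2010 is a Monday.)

July 19, 2010 is a Monday; the first Thursday on or after it is July 22, 2010 (3 days later).
From July 22, 2010 to August 6, 2010: 9 + 6 = 15 days (rest of July, August).
15 ÷ 7 = 2 full weeks with remainder 1, so 2 more Thursdays after the first → 3.

3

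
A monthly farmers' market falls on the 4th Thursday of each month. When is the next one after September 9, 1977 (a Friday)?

September 1977 starts on a Thursday; its first Thursday is the 1st, so the 4th Thursday is the 22nd — September 22, 1977.
September 22, 1977 is after September 9, 1977, so that is the next one.

September 22, 1977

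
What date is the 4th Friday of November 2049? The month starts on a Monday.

November 2049 begins on a Monday, so the first Friday is November 5 (4 days later).
The 4th Friday is 3 weeks later: 5 + 21 = 26.

26 November 2049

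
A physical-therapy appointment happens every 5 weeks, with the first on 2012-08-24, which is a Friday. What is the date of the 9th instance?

The 9th occurrence is 8 intervals after the first: 8 × 35 = 280 days after 2012-08-24.
August has 31 days — 7 days to the end of August leaves 273.
September has 30 days (243 left).
October has 31 days (212 left).
November has 30 days (182 left).
December has 31 days (151 left).
January has 31 days (120 left).
February has 28 days (92 left).
March has 31 days (61 left).
April has 30 days (31 left).
31 days into May → 2013-05-31.

2013-05-31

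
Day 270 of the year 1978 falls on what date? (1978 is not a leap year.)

27 September 1978

January has 31 days (270 − 31 = 239 remain).
February has 28 days (239 − 28 = 211 remain).
March has 31 days (211 − 31 = 180 remain).
April has 30 days (180 − 30 = 150 remain).
May has 31 days (150 − 31 = 119 remain).
June has 30 days (119 − 30 = 89 remain).
July has 31 days (89 − 31 = 58 remain).
August has 31 days (58 − 31 = 27 remain).
27 into September → September 27.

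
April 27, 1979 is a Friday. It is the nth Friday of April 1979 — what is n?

Day 27 falls in week ⌈27/7⌉ of the month.
Days 1–7 hold the 1st Friday, 8–14 the 2nd, 15–21 the 3rd, 22–28 the 4th, 29–31 the 5th.
27 is in the range for the 4th.

4th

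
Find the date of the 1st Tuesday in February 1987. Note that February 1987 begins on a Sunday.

February 1987 begins on a Sunday, so the first Tuesday is February 3 (2 days later).

3 February 1987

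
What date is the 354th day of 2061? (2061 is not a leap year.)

Jan has 31 days (354 − 31 = 323 remain).
Feb has 28 days (323 − 28 = 295 remain).
Mar has 31 days (295 − 31 = 264 remain).
Apr has 30 days (264 − 30 = 234 remain).
May has 31 days (234 − 31 = 203 remain).
Jun has 30 days (203 − 30 = 173 remain).
Jul has 31 days (173 − 31 = 142 remain).
Aug has 31 days (142 − 31 = 111 remain).
Sep has 30 days (111 − 30 = 81 remain).
Oct has 31 days (81 − 31 = 50 remain).
Nov has 30 days (50 − 30 = 20 remain).
20 into Dec → Dec 20.

Dec 20, 2061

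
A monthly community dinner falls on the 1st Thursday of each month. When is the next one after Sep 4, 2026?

Sep 2026 starts on a Tuesday, so its 1st Thursday is Sep 3, 2026 (2 days in).
That is not after Sep 4, 2026, so look at Oct 2026.
Oct 2026 starts on a Thursday, so its 1st Thursday is Oct 1, 2026.

Oct 1, 2026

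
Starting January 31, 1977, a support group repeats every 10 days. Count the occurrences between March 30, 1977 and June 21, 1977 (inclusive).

Occurrences land 10·i days after January 31, 1977 for i = 0, 1, 2, …
March 30, 1977 is 58 days after the start; 58 ÷ 10 = 5 remainder 8; since the remainder is 8, round up to i = 6. First occurrence in the window: #7 on April 1, 1977 (6×10 = 60 days in).
June 21, 1977 is 141 days after the start; 141 ÷ 10 = 14 remainder 1. Last occurrence in the window: #15 on June 20, 1977.
Occurrences #7 through #15: 9 in total.

9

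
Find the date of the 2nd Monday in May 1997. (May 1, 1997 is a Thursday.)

May 1997 begins on a Thursday, so the first Monday is May 5 (4 days later).
The 2nd Monday is 1 weeks later: 5 + 7 = 12.

May 12, 1997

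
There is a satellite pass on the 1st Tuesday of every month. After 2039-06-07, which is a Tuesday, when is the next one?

June 2039 starts on a Wednesday, so its 1st Tuesday is 2039-06-07 (6 days in).
That is not after 2039-06-07, so look at July 2039.
July 2039 starts on a Friday, so its 1st Tuesday is 2039-07-05 (4 days in).

2039-07-05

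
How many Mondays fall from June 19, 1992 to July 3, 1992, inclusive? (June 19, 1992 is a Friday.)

2

June 19, 1992 is a Friday; the first Monday on or after it is June 22, 1992 (3 days later).
From June 22, 1992 to July 3, 1992: 8 + 3 = 11 days (rest of June, July).
11 ÷ 7 = 1 full weeks with remainder 4, so 1 more Mondays after the first → 2.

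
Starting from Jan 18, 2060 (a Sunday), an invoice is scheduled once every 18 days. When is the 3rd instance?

The 3rd occurrence is 2 intervals after the first: 2 × 18 = 36 days after Jan 18, 2060.
Jan has 31 days — 13 days to the end of Jan leaves 23.
23 days into Feb → Feb 23, 2060.

Feb 23, 2060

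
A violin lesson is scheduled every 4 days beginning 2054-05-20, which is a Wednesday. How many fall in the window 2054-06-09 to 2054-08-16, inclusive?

18

Occurrences land 4·i days after 2054-05-20 for i = 0, 1, 2, …
2054-06-09 is 20 days after the start; 20 ÷ 4 = 5 remainder 0. First occurrence in the window: #6 on 2054-06-09 (5×4 = 20 days in).
2054-08-16 is 88 days after the start; 88 ÷ 4 = 22 remainder 0. Last occurrence in the window: #23 on 2054-08-16.
Occurrences #6 through #23: 18 in total.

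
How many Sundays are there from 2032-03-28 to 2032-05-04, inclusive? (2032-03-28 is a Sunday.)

2032-03-28 is a Sunday; the first Sunday on or after it is 2032-03-28.
From 2032-03-28 to 2032-05-04: 3 + 30 + 4 = 37 days (rest of March, April, May).
37 ÷ 7 = 5 full weeks with remainder 2, so 5 more Sundays after the first → 6.

6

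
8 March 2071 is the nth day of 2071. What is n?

67

Days in months before March: 31 + 28 = 59.
Plus 8 days into March → day 67.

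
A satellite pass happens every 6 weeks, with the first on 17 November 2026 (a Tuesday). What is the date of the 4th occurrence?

The 4th occurrence is 3 intervals after the first: 3 × 42 = 126 days after 17 November 2026.
November has 30 days — 13 days to the end of November leaves 113.
December has 31 days (82 left).
January has 31 days (51 left).
February has 28 days (23 left).
23 days into March → 23 March 2027.

23 March 2027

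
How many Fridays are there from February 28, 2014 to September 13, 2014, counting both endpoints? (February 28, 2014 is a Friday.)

29

February 28, 2014 is a Friday; the first Friday on or after it is February 28, 2014.
From February 28, 2014 to September 13, 2014: 0 + 31 + 30 + 31 + 30 + 31 + 31 + 13 = 197 days (rest of February, March, April, May, June, July, August, September).
197 ÷ 7 = 28 full weeks with remainder 1, so 28 more Fridays after the first → 29.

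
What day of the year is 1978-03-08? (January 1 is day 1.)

Days in months before March: 31 + 28 = 59.
Plus 8 days into March → day 67.

67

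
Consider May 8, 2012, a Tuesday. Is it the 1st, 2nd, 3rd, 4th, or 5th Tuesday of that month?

Day 8 falls in week ⌈8/7⌉ of the month.
Days 1–7 hold the 1st Tuesday, 8–14 the 2nd, 15–21 the 3rd, 22–28 the 4th, 29–31 the 5th.
8 is in the range for the 2nd.

2nd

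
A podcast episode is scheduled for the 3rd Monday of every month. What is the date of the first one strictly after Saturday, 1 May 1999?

May 1999 starts on a Saturday; its first Monday is the 3rd, so the 3rd Monday is the 17th — 17 May 1999.
17 May 1999 is after 1 May 1999, so that is the next one.

17 May 1999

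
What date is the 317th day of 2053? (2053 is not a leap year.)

2053-11-13

January has 31 days (317 − 31 = 286 remain).
February has 28 days (286 − 28 = 258 remain).
March has 31 days (258 − 31 = 227 remain).
April has 30 days (227 − 30 = 197 remain).
May has 31 days (197 − 31 = 166 remain).
June has 30 days (166 − 30 = 136 remain).
July has 31 days (136 − 31 = 105 remain).
August has 31 days (105 − 31 = 74 remain).
September has 30 days (74 − 30 = 44 remain).
October has 31 days (44 − 31 = 13 remain).
13 into November → November 13.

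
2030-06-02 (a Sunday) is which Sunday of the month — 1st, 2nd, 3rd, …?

1st

Day 2 falls in week ⌈2/7⌉ of the month.
Days 1–7 hold the 1st Sunday, 8–14 the 2nd, 15–21 the 3rd, 22–28 the 4th, 29–31 the 5th.
2 is in the range for the 1st.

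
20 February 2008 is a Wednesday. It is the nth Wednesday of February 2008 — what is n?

3rd

Day 20 falls in week ⌈20/7⌉ of the month.
Days 1–7 hold the 1st Wednesday, 8–14 the 2nd, 15–21 the 3rd, 22–28 the 4th, 29–31 the 5th.
20 is in the range for the 3rd.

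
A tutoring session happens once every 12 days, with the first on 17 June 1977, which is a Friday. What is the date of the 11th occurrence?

The 11th occurrence is 10 intervals after the first: 10 × 12 = 120 days after 17 June 1977.
June has 30 days — 13 days to the end of June leaves 107.
July has 31 days (76 left).
August has 31 days (45 left).
September has 30 days (15 left).
15 days into October → 15 October 1977.

15 October 1977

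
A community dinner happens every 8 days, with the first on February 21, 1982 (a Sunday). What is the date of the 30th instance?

The 30th occurrence is 29 intervals after the first: 29 × 8 = 232 days after February 21, 1982.
February has 28 days — 7 days to the end of February leaves 225.
March has 31 days (194 left).
April has 30 days (164 left).
May has 31 days (133 left).
June has 30 days (103 left).
July has 31 days (72 left).
August has 31 days (41 left).
September has 30 days (11 left).
11 days into October → October 11, 1982.

October 11, 1982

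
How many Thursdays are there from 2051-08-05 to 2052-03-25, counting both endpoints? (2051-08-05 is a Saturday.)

33

2051-08-05 is a Saturday; the first Thursday on or after it is 2051-08-10 (5 days later).
From 2051-08-10 to 2052-03-25: 21 + 30 + 31 + 30 + 31 + 31 + 29 + 25 = 228 days (rest of August, September, October, November, December, January, February, March).
228 ÷ 7 = 32 full weeks with remainder 4, so 32 more Thursdays after the first → 33.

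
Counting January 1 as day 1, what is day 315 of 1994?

November 11, 1994

January has 31 days (315 − 31 = 284 remain).
February has 28 days (284 − 28 = 256 remain).
March has 31 days (256 − 31 = 225 remain).
April has 30 days (225 − 30 = 195 remain).
May has 31 days (195 − 31 = 164 remain).
June has 30 days (164 − 30 = 134 remain).
July has 31 days (134 − 31 = 103 remain).
August has 31 days (103 − 31 = 72 remain).
September has 30 days (72 − 30 = 42 remain).
October has 31 days (42 − 31 = 11 remain).
11 into November → November 11.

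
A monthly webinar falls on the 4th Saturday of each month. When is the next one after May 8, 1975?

May 1975 starts on a Thursday; its first Saturday is the 3rd, so the 4th Saturday is the 24th — May 24, 1975.
May 24, 1975 is after May 8, 1975, so that is the next one.

May 24, 1975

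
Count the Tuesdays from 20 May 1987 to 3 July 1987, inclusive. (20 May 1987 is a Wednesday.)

20 May 1987 is a Wednesday; the first Tuesday on or after it is 26 May 1987 (6 days later).
From 26 May 1987 to 3 July 1987: 5 + 30 + 3 = 38 days (rest of May, June, July).
38 ÷ 7 = 5 full weeks with remainder 3, so 5 more Tuesdays after the first → 6.

6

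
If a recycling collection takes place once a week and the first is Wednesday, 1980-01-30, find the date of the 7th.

1980-03-12

The 7th occurrence is 6 intervals after the first: 6 × 7 = 42 days after 1980-01-30.
January has 31 days — 1 day to the end of January leaves 41.
February has 29 days (12 left).
12 days into March → 1980-03-12.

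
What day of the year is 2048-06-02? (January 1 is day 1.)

154

Days in months before June: 31 + 29 + 31 + 30 + 31 = 152.
Plus 2 days into June → day 154.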